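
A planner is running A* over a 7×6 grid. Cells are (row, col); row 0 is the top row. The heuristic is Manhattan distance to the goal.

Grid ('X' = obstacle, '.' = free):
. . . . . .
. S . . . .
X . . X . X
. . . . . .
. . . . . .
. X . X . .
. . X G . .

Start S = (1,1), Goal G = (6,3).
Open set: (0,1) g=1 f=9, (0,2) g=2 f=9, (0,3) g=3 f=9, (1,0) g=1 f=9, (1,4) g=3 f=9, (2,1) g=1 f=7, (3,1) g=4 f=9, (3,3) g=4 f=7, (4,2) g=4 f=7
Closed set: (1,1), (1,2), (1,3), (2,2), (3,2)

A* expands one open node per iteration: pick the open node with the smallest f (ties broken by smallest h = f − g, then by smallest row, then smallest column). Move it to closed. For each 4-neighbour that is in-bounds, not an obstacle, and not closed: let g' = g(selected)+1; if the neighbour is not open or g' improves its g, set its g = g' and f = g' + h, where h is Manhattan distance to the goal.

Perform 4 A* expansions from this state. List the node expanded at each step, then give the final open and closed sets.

step 1: expand (3,3) (f=7, h=3) → closed; open now [(0,1) g=1 f=9, (0,2) g=2 f=9, (0,3) g=3 f=9, (1,0) g=1 f=9, (1,4) g=3 f=9, (2,1) g=1 f=7, (3,1) g=4 f=9, (3,4) g=5 f=9, (4,2) g=4 f=7, (4,3) g=5 f=7]
step 2: expand (4,3) (f=7, h=2) → closed; open now [(0,1) g=1 f=9, (0,2) g=2 f=9, (0,3) g=3 f=9, (1,0) g=1 f=9, (1,4) g=3 f=9, (2,1) g=1 f=7, (3,1) g=4 f=9, (3,4) g=5 f=9, (4,2) g=4 f=7, (4,4) g=6 f=9]
step 3: expand (4,2) (f=7, h=3) → closed; open now [(0,1) g=1 f=9, (0,2) g=2 f=9, (0,3) g=3 f=9, (1,0) g=1 f=9, (1,4) g=3 f=9, (2,1) g=1 f=7, (3,1) g=4 f=9, (3,4) g=5 f=9, (4,1) g=5 f=9, (4,4) g=6 f=9, (5,2) g=5 f=7]
step 4: expand (5,2) (f=7, h=2) → closed; open now [(0,1) g=1 f=9, (0,2) g=2 f=9, (0,3) g=3 f=9, (1,0) g=1 f=9, (1,4) g=3 f=9, (2,1) g=1 f=7, (3,1) g=4 f=9, (3,4) g=5 f=9, (4,1) g=5 f=9, (4,4) g=6 f=9]

order=[(3,3) → (4,3) → (4,2) → (5,2)]; open=[(0,1) g=1 f=9, (0,2) g=2 f=9, (0,3) g=3 f=9, (1,0) g=1 f=9, (1,4) g=3 f=9, (2,1) g=1 f=7, (3,1) g=4 f=9, (3,4) g=5 f=9, (4,1) g=5 f=9, (4,4) g=6 f=9]; closed=[(1,1), (1,2), (1,3), (2,2), (3,2), (3,3), (4,2), (4,3), (5,2)]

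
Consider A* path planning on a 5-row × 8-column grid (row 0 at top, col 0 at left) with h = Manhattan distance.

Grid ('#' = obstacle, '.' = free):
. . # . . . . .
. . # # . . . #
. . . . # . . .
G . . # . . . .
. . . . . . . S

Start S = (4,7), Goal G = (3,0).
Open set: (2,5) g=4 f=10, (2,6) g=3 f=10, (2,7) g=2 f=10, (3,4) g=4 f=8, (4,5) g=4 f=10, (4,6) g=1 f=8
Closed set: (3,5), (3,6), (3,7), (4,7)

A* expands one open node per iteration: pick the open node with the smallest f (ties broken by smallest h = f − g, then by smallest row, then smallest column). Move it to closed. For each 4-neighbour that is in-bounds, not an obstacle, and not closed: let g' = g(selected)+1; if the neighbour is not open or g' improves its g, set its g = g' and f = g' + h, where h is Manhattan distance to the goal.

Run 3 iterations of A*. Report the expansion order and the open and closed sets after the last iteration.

step 1: expand (3,4) (f=8, h=4) → closed; open now [(2,5) g=4 f=10, (2,6) g=3 f=10, (2,7) g=2 f=10, (4,4) g=5 f=10, (4,5) g=4 f=10, (4,6) g=1 f=8]
step 2: expand (4,6) (f=8, h=7) → closed; open now [(2,5) g=4 f=10, (2,6) g=3 f=10, (2,7) g=2 f=10, (4,4) g=5 f=10, (4,5) g=2 f=8]
step 3: expand (4,5) (f=8, h=6) → closed; open now [(2,5) g=4 f=10, (2,6) g=3 f=10, (2,7) g=2 f=10, (4,4) g=3 f=8]

order=[(3,4) → (4,6) → (4,5)]; open=[(2,5) g=4 f=10, (2,6) g=3 f=10, (2,7) g=2 f=10, (4,4) g=3 f=8]; closed=[(3,4), (3,5), (3,6), (3,7), (4,5), (4,6), (4,7)]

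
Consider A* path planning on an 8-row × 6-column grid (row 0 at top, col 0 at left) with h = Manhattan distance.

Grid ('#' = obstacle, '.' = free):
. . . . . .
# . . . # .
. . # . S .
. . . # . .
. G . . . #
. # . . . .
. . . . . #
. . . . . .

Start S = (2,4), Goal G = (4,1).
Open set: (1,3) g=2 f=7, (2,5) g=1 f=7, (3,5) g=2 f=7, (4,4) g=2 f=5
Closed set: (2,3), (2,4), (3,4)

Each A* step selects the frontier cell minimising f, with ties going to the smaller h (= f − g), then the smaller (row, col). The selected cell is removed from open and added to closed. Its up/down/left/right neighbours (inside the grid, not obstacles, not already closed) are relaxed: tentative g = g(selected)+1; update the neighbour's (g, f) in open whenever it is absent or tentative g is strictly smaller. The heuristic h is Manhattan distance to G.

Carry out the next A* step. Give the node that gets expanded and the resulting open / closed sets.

expanded=(4,4); open=[(1,3) g=2 f=7, (2,5) g=1 f=7, (3,5) g=2 f=7, (4,3) g=3 f=5, (5,4) g=3 f=7]; closed=[(2,3), (2,4), (3,4), (4,4)]

step 1: expand (4,4) (f=5, h=3) → closed; open now [(1,3) g=2 f=7, (2,5) g=1 f=7, (3,5) g=2 f=7, (4,3) g=3 f=5, (5,4) g=3 f=7]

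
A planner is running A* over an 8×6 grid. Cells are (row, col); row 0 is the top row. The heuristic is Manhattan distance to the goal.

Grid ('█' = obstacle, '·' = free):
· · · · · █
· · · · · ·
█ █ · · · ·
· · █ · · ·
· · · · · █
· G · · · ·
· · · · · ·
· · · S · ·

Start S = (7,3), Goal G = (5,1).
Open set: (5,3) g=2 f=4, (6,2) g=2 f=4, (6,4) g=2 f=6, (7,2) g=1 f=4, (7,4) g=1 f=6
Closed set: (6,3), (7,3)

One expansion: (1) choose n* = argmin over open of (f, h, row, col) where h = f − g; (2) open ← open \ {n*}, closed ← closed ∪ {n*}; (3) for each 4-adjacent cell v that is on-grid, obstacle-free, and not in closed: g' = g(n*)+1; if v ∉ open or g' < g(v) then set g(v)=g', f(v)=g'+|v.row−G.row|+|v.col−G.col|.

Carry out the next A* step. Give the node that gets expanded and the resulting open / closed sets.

step 1: expand (5,3) (f=4, h=2) → closed; open now [(4,3) g=3 f=6, (5,2) g=3 f=4, (5,4) g=3 f=6, (6,2) g=2 f=4, (6,4) g=2 f=6, (7,2) g=1 f=4, (7,4) g=1 f=6]

expanded=(5,3); open=[(4,3) g=3 f=6, (5,2) g=3 f=4, (5,4) g=3 f=6, (6,2) g=2 f=4, (6,4) g=2 f=6, (7,2) g=1 f=4, (7,4) g=1 f=6]; closed=[(5,3), (6,3), (7,3)]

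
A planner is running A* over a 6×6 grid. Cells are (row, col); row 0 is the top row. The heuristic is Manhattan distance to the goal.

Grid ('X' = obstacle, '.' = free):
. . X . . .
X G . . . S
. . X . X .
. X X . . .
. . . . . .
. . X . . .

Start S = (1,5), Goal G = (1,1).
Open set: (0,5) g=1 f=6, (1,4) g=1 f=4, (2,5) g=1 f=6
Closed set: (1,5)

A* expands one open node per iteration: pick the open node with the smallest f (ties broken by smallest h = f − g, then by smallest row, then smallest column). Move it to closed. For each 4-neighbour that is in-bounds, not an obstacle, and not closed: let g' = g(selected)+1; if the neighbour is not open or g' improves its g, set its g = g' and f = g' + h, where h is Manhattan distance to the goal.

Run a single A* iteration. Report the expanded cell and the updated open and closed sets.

step 1: expand (1,4) (f=4, h=3) → closed; open now [(0,4) g=2 f=6, (0,5) g=1 f=6, (1,3) g=2 f=4, (2,5) g=1 f=6]

expanded=(1,4); open=[(0,4) g=2 f=6, (0,5) g=1 f=6, (1,3) g=2 f=4, (2,5) g=1 f=6]; closed=[(1,4), (1,5)]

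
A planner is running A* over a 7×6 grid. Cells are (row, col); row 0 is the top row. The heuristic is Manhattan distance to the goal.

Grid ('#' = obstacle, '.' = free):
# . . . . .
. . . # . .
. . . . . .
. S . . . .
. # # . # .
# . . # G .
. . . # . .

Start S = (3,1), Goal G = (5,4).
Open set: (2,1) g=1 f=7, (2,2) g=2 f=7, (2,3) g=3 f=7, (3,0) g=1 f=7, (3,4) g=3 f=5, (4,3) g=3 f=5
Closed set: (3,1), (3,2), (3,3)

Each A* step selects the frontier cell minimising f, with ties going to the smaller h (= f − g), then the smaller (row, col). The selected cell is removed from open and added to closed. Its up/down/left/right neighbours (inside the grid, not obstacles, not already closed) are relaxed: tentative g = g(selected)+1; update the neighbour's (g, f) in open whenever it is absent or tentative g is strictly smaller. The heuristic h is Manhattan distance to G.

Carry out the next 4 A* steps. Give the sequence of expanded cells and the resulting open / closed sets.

step 1: expand (3,4) (f=5, h=2) → closed; open now [(2,1) g=1 f=7, (2,2) g=2 f=7, (2,3) g=3 f=7, (2,4) g=4 f=7, (3,0) g=1 f=7, (3,5) g=4 f=7, (4,3) g=3 f=5]
step 2: expand (4,3) (f=5, h=2) → closed; open now [(2,1) g=1 f=7, (2,2) g=2 f=7, (2,3) g=3 f=7, (2,4) g=4 f=7, (3,0) g=1 f=7, (3,5) g=4 f=7]
step 3: expand (2,4) (f=7, h=3) → closed; open now [(1,4) g=5 f=9, (2,1) g=1 f=7, (2,2) g=2 f=7, (2,3) g=3 f=7, (2,5) g=5 f=9, (3,0) g=1 f=7, (3,5) g=4 f=7]
step 4: expand (3,5) (f=7, h=3) → closed; open now [(1,4) g=5 f=9, (2,1) g=1 f=7, (2,2) g=2 f=7, (2,3) g=3 f=7, (2,5) g=5 f=9, (3,0) g=1 f=7, (4,5) g=5 f=7]

order=[(3,4) → (4,3) → (2,4) → (3,5)]; open=[(1,4) g=5 f=9, (2,1) g=1 f=7, (2,2) g=2 f=7, (2,3) g=3 f=7, (2,5) g=5 f=9, (3,0) g=1 f=7, (4,5) g=5 f=7]; closed=[(2,4), (3,1), (3,2), (3,3), (3,4), (3,5), (4,3)]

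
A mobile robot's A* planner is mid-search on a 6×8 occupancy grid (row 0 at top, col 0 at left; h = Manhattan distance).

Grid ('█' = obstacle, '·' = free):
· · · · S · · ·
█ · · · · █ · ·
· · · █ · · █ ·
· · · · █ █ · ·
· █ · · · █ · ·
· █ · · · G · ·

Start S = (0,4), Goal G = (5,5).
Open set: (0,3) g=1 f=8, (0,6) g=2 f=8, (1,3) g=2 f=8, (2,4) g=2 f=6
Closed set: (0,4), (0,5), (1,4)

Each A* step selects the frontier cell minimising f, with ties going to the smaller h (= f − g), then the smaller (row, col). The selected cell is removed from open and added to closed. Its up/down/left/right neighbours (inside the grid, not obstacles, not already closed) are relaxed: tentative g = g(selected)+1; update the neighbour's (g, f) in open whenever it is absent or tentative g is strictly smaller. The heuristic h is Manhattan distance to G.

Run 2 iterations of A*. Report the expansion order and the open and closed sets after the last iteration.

step 1: expand (2,4) (f=6, h=4) → closed; open now [(0,3) g=1 f=8, (0,6) g=2 f=8, (1,3) g=2 f=8, (2,5) g=3 f=6]
step 2: expand (2,5) (f=6, h=3) → closed; open now [(0,3) g=1 f=8, (0,6) g=2 f=8, (1,3) g=2 f=8]

order=[(2,4) → (2,5)]; open=[(0,3) g=1 f=8, (0,6) g=2 f=8, (1,3) g=2 f=8]; closed=[(0,4), (0,5), (1,4), (2,4), (2,5)]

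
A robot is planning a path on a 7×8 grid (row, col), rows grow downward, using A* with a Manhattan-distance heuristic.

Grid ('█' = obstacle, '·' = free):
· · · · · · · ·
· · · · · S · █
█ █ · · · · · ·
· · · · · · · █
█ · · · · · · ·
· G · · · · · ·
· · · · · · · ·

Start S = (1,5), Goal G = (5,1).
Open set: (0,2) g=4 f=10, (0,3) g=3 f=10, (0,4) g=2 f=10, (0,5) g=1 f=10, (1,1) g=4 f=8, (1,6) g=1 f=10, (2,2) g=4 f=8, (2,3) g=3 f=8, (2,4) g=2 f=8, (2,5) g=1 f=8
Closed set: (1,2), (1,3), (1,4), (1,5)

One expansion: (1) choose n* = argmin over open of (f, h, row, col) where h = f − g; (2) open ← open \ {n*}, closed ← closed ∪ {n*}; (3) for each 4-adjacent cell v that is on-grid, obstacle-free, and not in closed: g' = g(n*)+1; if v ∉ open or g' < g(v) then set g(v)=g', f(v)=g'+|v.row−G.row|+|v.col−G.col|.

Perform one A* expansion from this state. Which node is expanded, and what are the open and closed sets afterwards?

step 1: expand (1,1) (f=8, h=4) → closed; open now [(0,1) g=5 f=10, (0,2) g=4 f=10, (0,3) g=3 f=10, (0,4) g=2 f=10, (0,5) g=1 f=10, (1,0) g=5 f=10, (1,6) g=1 f=10, (2,2) g=4 f=8, (2,3) g=3 f=8, (2,4) g=2 f=8, (2,5) g=1 f=8]

expanded=(1,1); open=[(0,1) g=5 f=10, (0,2) g=4 f=10, (0,3) g=3 f=10, (0,4) g=2 f=10, (0,5) g=1 f=10, (1,0) g=5 f=10, (1,6) g=1 f=10, (2,2) g=4 f=8, (2,3) g=3 f=8, (2,4) g=2 f=8, (2,5) g=1 f=8]; closed=[(1,1), (1,2), (1,3), (1,4), (1,5)]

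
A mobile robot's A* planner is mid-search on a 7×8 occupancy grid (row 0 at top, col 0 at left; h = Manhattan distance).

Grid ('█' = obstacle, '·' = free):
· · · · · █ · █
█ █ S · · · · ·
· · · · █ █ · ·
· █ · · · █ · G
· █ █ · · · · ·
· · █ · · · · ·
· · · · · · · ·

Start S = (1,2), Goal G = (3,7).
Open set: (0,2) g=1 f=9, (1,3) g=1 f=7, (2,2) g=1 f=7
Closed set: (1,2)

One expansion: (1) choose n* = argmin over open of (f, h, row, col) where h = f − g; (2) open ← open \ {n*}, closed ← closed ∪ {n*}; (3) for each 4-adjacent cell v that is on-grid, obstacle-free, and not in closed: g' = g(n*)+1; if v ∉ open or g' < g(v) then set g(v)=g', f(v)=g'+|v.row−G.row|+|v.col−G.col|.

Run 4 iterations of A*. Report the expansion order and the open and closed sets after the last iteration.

step 1: expand (1,3) (f=7, h=6) → closed; open now [(0,2) g=1 f=9, (0,3) g=2 f=9, (1,4) g=2 f=7, (2,2) g=1 f=7, (2,3) g=2 f=7]
step 2: expand (1,4) (f=7, h=5) → closed; open now [(0,2) g=1 f=9, (0,3) g=2 f=9, (0,4) g=3 f=9, (1,5) g=3 f=7, (2,2) g=1 f=7, (2,3) g=2 f=7]
step 3: expand (1,5) (f=7, h=4) → closed; open now [(0,2) g=1 f=9, (0,3) g=2 f=9, (0,4) g=3 f=9, (1,6) g=4 f=7, (2,2) g=1 f=7, (2,3) g=2 f=7]
step 4: expand (1,6) (f=7, h=3) → closed; open now [(0,2) g=1 f=9, (0,3) g=2 f=9, (0,4) g=3 f=9, (0,6) g=5 f=9, (1,7) g=5 f=7, (2,2) g=1 f=7, (2,3) g=2 f=7, (2,6) g=5 f=7]

order=[(1,3) → (1,4) → (1,5) → (1,6)]; open=[(0,2) g=1 f=9, (0,3) g=2 f=9, (0,4) g=3 f=9, (0,6) g=5 f=9, (1,7) g=5 f=7, (2,2) g=1 f=7, (2,3) g=2 f=7, (2,6) g=5 f=7]; closed=[(1,2), (1,3), (1,4), (1,5), (1,6)]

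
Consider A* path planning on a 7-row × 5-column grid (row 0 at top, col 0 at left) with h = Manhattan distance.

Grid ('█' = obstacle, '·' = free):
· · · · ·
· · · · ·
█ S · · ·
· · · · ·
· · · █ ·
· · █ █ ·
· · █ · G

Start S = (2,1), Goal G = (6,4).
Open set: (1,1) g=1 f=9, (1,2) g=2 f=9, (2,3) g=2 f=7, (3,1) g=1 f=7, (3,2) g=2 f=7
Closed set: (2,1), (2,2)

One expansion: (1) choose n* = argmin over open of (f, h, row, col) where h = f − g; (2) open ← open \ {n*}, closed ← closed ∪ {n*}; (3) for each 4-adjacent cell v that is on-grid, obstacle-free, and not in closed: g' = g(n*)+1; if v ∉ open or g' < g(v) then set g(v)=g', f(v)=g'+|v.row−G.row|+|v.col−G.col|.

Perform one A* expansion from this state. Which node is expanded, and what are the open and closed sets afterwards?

step 1: expand (2,3) (f=7, h=5) → closed; open now [(1,1) g=1 f=9, (1,2) g=2 f=9, (1,3) g=3 f=9, (2,4) g=3 f=7, (3,1) g=1 f=7, (3,2) g=2 f=7, (3,3) g=3 f=7]

expanded=(2,3); open=[(1,1) g=1 f=9, (1,2) g=2 f=9, (1,3) g=3 f=9, (2,4) g=3 f=7, (3,1) g=1 f=7, (3,2) g=2 f=7, (3,3) g=3 f=7]; closed=[(2,1), (2,2), (2,3)]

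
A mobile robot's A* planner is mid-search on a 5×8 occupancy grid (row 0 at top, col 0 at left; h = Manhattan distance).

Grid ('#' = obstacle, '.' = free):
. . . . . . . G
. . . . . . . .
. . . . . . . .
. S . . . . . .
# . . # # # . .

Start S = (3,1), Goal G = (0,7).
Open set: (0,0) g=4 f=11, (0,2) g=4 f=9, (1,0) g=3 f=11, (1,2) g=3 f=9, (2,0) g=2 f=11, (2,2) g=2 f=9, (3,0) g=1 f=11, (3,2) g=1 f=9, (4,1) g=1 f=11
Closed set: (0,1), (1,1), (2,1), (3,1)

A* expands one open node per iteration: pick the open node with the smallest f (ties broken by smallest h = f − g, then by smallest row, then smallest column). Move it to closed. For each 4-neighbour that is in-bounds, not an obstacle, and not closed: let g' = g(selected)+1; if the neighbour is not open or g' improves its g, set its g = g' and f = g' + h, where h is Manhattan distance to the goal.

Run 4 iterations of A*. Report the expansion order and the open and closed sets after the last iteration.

step 1: expand (0,2) (f=9, h=5) → closed; open now [(0,0) g=4 f=11, (0,3) g=5 f=9, (1,0) g=3 f=11, (1,2) g=3 f=9, (2,0) g=2 f=11, (2,2) g=2 f=9, (3,0) g=1 f=11, (3,2) g=1 f=9, (4,1) g=1 f=11]
step 2: expand (0,3) (f=9, h=4) → closed; open now [(0,0) g=4 f=11, (0,4) g=6 f=9, (1,0) g=3 f=11, (1,2) g=3 f=9, (1,3) g=6 f=11, (2,0) g=2 f=11, (2,2) g=2 f=9, (3,0) g=1 f=11, (3,2) g=1 f=9, (4,1) g=1 f=11]
step 3: expand (0,4) (f=9, h=3) → closed; open now [(0,0) g=4 f=11, (0,5) g=7 f=9, (1,0) g=3 f=11, (1,2) g=3 f=9, (1,3) g=6 f=11, (1,4) g=7 f=11, (2,0) g=2 f=11, (2,2) g=2 f=9, (3,0) g=1 f=11, (3,2) g=1 f=9, (4,1) g=1 f=11]
step 4: expand (0,5) (f=9, h=2) → closed; open now [(0,0) g=4 f=11, (0,6) g=8 f=9, (1,0) g=3 f=11, (1,2) g=3 f=9, (1,3) g=6 f=11, (1,4) g=7 f=11, (1,5) g=8 f=11, (2,0) g=2 f=11, (2,2) g=2 f=9, (3,0) g=1 f=11, (3,2) g=1 f=9, (4,1) g=1 f=11]

order=[(0,2) → (0,3) → (0,4) → (0,5)]; open=[(0,0) g=4 f=11, (0,6) g=8 f=9, (1,0) g=3 f=11, (1,2) g=3 f=9, (1,3) g=6 f=11, (1,4) g=7 f=11, (1,5) g=8 f=11, (2,0) g=2 f=11, (2,2) g=2 f=9, (3,0) g=1 f=11, (3,2) g=1 f=9, (4,1) g=1 f=11]; closed=[(0,1), (0,2), (0,3), (0,4), (0,5), (1,1), (2,1), (3,1)]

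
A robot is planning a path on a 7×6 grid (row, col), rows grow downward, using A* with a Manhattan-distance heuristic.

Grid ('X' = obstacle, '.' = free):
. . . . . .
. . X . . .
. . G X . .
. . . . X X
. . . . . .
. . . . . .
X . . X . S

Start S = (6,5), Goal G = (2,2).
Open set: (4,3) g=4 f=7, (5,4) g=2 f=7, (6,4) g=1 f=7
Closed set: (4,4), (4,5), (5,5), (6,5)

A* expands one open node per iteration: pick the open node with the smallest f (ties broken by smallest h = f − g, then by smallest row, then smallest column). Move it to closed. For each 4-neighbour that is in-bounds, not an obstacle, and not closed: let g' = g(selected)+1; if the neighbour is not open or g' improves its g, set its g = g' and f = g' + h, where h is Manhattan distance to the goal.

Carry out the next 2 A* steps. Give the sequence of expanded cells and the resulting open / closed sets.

step 1: expand (4,3) (f=7, h=3) → closed; open now [(3,3) g=5 f=7, (4,2) g=5 f=7, (5,3) g=5 f=9, (5,4) g=2 f=7, (6,4) g=1 f=7]
step 2: expand (3,3) (f=7, h=2) → closed; open now [(3,2) g=6 f=7, (4,2) g=5 f=7, (5,3) g=5 f=9, (5,4) g=2 f=7, (6,4) g=1 f=7]

order=[(4,3) → (3,3)]; open=[(3,2) g=6 f=7, (4,2) g=5 f=7, (5,3) g=5 f=9, (5,4) g=2 f=7, (6,4) g=1 f=7]; closed=[(3,3), (4,3), (4,4), (4,5), (5,5), (6,5)]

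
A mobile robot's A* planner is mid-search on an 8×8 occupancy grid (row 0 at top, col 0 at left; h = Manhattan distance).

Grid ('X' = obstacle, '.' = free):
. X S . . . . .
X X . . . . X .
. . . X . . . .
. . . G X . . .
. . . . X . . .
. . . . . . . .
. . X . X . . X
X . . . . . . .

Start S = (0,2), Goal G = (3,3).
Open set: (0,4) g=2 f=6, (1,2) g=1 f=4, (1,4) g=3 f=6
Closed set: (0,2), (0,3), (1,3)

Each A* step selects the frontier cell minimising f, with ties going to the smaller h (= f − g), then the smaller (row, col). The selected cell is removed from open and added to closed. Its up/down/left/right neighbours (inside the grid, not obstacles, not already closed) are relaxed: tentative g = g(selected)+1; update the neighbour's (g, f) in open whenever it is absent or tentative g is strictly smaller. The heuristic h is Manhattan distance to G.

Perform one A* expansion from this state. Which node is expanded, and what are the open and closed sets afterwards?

step 1: expand (1,2) (f=4, h=3) → closed; open now [(0,4) g=2 f=6, (1,4) g=3 f=6, (2,2) g=2 f=4]

expanded=(1,2); open=[(0,4) g=2 f=6, (1,4) g=3 f=6, (2,2) g=2 f=4]; closed=[(0,2), (0,3), (1,2), (1,3)]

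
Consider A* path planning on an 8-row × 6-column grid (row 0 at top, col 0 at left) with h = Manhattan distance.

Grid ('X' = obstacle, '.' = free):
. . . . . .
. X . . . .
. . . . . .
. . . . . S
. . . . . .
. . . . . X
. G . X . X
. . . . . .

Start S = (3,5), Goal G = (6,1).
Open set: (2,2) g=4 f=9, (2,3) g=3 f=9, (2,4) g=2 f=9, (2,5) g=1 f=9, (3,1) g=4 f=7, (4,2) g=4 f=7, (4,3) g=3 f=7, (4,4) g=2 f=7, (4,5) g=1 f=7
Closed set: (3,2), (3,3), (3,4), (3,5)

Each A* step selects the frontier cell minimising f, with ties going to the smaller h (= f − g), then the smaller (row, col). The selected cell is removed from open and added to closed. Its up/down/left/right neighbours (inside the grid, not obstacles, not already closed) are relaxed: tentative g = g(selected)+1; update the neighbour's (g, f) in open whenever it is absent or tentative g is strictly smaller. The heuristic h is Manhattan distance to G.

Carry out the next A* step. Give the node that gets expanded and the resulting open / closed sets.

expanded=(3,1); open=[(2,1) g=5 f=9, (2,2) g=4 f=9, (2,3) g=3 f=9, (2,4) g=2 f=9, (2,5) g=1 f=9, (3,0) g=5 f=9, (4,1) g=5 f=7, (4,2) g=4 f=7, (4,3) g=3 f=7, (4,4) g=2 f=7, (4,5) g=1 f=7]; closed=[(3,1), (3,2), (3,3), (3,4), (3,5)]

step 1: expand (3,1) (f=7, h=3) → closed; open now [(2,1) g=5 f=9, (2,2) g=4 f=9, (2,3) g=3 f=9, (2,4) g=2 f=9, (2,5) g=1 f=9, (3,0) g=5 f=9, (4,1) g=5 f=7, (4,2) g=4 f=7, (4,3) g=3 f=7, (4,4) g=2 f=7, (4,5) g=1 f=7]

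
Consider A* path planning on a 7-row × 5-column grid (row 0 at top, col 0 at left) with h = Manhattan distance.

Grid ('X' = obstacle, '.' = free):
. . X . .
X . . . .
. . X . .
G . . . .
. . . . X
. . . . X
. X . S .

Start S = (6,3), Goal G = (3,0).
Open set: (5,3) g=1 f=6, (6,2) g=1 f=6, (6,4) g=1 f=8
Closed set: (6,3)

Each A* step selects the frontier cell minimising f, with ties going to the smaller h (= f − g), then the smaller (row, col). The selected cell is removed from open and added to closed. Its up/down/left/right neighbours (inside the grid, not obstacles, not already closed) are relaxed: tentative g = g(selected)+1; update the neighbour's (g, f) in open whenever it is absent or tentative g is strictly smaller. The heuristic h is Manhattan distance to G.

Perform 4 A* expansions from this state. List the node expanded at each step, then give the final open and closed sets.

order=[(5,3) → (4,3) → (3,3) → (3,2)]; open=[(2,3) g=4 f=8, (3,1) g=5 f=6, (3,4) g=4 f=8, (4,2) g=3 f=6, (5,2) g=2 f=6, (6,2) g=1 f=6, (6,4) g=1 f=8]; closed=[(3,2), (3,3), (4,3), (5,3), (6,3)]

step 1: expand (5,3) (f=6, h=5) → closed; open now [(4,3) g=2 f=6, (5,2) g=2 f=6, (6,2) g=1 f=6, (6,4) g=1 f=8]
step 2: expand (4,3) (f=6, h=4) → closed; open now [(3,3) g=3 f=6, (4,2) g=3 f=6, (5,2) g=2 f=6, (6,2) g=1 f=6, (6,4) g=1 f=8]
step 3: expand (3,3) (f=6, h=3) → closed; open now [(2,3) g=4 f=8, (3,2) g=4 f=6, (3,4) g=4 f=8, (4,2) g=3 f=6, (5,2) g=2 f=6, (6,2) g=1 f=6, (6,4) g=1 f=8]
step 4: expand (3,2) (f=6, h=2) → closed; open now [(2,3) g=4 f=8, (3,1) g=5 f=6, (3,4) g=4 f=8, (4,2) g=3 f=6, (5,2) g=2 f=6, (6,2) g=1 f=6, (6,4) g=1 f=8]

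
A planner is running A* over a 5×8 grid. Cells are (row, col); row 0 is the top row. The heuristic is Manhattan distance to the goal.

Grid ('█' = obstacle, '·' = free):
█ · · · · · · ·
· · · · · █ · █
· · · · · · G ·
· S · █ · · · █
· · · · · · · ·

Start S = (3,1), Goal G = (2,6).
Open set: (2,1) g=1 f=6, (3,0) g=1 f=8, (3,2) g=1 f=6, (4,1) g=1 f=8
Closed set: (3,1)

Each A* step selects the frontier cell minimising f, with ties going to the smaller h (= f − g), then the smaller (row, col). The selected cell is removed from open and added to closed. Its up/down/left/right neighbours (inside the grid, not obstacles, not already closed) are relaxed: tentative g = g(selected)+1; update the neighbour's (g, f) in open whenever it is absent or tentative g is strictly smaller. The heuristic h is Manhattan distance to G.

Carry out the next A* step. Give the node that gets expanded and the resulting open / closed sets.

step 1: expand (2,1) (f=6, h=5) → closed; open now [(1,1) g=2 f=8, (2,0) g=2 f=8, (2,2) g=2 f=6, (3,0) g=1 f=8, (3,2) g=1 f=6, (4,1) g=1 f=8]

expanded=(2,1); open=[(1,1) g=2 f=8, (2,0) g=2 f=8, (2,2) g=2 f=6, (3,0) g=1 f=8, (3,2) g=1 f=6, (4,1) g=1 f=8]; closed=[(2,1), (3,1)]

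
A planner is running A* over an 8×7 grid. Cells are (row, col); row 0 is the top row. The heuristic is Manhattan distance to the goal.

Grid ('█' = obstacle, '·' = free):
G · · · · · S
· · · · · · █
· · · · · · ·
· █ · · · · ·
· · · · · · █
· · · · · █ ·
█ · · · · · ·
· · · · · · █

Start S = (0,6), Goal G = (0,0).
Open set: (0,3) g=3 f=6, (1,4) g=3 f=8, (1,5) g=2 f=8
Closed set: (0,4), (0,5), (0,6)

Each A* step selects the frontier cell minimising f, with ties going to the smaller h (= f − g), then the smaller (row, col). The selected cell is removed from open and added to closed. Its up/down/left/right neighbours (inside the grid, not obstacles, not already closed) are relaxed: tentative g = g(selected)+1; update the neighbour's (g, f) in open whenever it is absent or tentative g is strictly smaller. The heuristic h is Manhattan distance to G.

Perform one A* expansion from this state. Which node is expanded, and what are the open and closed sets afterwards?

step 1: expand (0,3) (f=6, h=3) → closed; open now [(0,2) g=4 f=6, (1,3) g=4 f=8, (1,4) g=3 f=8, (1,5) g=2 f=8]

expanded=(0,3); open=[(0,2) g=4 f=6, (1,3) g=4 f=8, (1,4) g=3 f=8, (1,5) g=2 f=8]; closed=[(0,3), (0,4), (0,5), (0,6)]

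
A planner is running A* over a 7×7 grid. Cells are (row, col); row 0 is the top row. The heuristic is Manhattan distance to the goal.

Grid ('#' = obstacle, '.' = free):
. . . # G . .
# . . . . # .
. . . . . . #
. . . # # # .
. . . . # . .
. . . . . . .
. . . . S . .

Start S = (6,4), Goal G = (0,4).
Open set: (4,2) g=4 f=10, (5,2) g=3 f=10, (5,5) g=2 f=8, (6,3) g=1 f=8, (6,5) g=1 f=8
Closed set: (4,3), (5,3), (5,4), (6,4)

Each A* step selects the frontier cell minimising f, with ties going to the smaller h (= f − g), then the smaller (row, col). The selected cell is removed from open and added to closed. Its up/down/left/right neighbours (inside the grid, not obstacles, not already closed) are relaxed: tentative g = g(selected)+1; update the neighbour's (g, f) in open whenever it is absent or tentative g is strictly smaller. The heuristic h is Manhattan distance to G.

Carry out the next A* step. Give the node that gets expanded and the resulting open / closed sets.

expanded=(5,5); open=[(4,2) g=4 f=10, (4,5) g=3 f=8, (5,2) g=3 f=10, (5,6) g=3 f=10, (6,3) g=1 f=8, (6,5) g=1 f=8]; closed=[(4,3), (5,3), (5,4), (5,5), (6,4)]

step 1: expand (5,5) (f=8, h=6) → closed; open now [(4,2) g=4 f=10, (4,5) g=3 f=8, (5,2) g=3 f=10, (5,6) g=3 f=10, (6,3) g=1 f=8, (6,5) g=1 f=8]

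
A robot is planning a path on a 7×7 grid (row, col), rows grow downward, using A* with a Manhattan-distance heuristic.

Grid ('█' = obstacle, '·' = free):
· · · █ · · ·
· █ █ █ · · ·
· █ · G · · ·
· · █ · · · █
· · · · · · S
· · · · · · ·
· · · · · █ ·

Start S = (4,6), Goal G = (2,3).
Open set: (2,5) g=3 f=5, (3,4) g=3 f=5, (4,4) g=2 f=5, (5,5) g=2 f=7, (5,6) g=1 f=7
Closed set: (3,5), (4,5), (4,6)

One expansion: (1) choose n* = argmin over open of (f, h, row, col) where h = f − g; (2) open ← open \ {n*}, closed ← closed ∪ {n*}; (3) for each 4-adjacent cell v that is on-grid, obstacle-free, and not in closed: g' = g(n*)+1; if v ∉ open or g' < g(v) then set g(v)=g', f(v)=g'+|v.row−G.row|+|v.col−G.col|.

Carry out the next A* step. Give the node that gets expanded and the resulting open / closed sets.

step 1: expand (2,5) (f=5, h=2) → closed; open now [(1,5) g=4 f=7, (2,4) g=4 f=5, (2,6) g=4 f=7, (3,4) g=3 f=5, (4,4) g=2 f=5, (5,5) g=2 f=7, (5,6) g=1 f=7]

expanded=(2,5); open=[(1,5) g=4 f=7, (2,4) g=4 f=5, (2,6) g=4 f=7, (3,4) g=3 f=5, (4,4) g=2 f=5, (5,5) g=2 f=7, (5,6) g=1 f=7]; closed=[(2,5), (3,5), (4,5), (4,6)]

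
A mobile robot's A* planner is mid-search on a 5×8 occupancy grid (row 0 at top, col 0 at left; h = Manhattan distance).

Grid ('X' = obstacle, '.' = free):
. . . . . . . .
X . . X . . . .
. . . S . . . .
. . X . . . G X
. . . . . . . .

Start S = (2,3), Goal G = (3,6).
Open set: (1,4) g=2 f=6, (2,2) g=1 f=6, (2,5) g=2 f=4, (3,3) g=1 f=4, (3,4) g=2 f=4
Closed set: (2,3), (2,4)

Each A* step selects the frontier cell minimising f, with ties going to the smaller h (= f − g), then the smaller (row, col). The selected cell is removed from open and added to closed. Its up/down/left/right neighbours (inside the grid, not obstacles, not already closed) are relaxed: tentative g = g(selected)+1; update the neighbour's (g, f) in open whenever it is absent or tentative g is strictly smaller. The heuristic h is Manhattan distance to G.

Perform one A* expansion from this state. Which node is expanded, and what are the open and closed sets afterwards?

step 1: expand (2,5) (f=4, h=2) → closed; open now [(1,4) g=2 f=6, (1,5) g=3 f=6, (2,2) g=1 f=6, (2,6) g=3 f=4, (3,3) g=1 f=4, (3,4) g=2 f=4, (3,5) g=3 f=4]

expanded=(2,5); open=[(1,4) g=2 f=6, (1,5) g=3 f=6, (2,2) g=1 f=6, (2,6) g=3 f=4, (3,3) g=1 f=4, (3,4) g=2 f=4, (3,5) g=3 f=4]; closed=[(2,3), (2,4), (2,5)]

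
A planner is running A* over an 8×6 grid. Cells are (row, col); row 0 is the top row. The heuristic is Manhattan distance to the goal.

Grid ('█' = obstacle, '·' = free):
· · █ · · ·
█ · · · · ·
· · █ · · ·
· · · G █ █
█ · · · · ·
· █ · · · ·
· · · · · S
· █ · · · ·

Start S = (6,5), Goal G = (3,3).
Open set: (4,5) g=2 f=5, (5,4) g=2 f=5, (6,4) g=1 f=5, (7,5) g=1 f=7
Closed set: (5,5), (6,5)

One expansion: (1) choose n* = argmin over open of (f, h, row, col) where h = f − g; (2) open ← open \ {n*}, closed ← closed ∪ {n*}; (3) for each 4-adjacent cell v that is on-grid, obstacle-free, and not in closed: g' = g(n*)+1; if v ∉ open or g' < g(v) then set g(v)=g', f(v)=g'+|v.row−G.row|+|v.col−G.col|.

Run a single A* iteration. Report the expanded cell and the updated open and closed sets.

step 1: expand (4,5) (f=5, h=3) → closed; open now [(4,4) g=3 f=5, (5,4) g=2 f=5, (6,4) g=1 f=5, (7,5) g=1 f=7]

expanded=(4,5); open=[(4,4) g=3 f=5, (5,4) g=2 f=5, (6,4) g=1 f=5, (7,5) g=1 f=7]; closed=[(4,5), (5,5), (6,5)]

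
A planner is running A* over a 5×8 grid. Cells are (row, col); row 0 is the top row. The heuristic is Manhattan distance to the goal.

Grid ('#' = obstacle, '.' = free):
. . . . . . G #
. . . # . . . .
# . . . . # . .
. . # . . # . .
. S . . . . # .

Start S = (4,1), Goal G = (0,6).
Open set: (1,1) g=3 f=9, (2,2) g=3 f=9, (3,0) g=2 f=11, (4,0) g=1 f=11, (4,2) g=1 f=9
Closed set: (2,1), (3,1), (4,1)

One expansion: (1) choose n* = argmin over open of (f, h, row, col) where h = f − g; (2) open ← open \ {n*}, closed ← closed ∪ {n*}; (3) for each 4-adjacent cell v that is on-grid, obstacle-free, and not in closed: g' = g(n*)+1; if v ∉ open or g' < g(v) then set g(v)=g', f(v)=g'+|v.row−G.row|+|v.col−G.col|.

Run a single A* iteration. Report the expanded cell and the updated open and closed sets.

step 1: expand (1,1) (f=9, h=6) → closed; open now [(0,1) g=4 f=9, (1,0) g=4 f=11, (1,2) g=4 f=9, (2,2) g=3 f=9, (3,0) g=2 f=11, (4,0) g=1 f=11, (4,2) g=1 f=9]

expanded=(1,1); open=[(0,1) g=4 f=9, (1,0) g=4 f=11, (1,2) g=4 f=9, (2,2) g=3 f=9, (3,0) g=2 f=11, (4,0) g=1 f=11, (4,2) g=1 f=9]; closed=[(1,1), (2,1), (3,1), (4,1)]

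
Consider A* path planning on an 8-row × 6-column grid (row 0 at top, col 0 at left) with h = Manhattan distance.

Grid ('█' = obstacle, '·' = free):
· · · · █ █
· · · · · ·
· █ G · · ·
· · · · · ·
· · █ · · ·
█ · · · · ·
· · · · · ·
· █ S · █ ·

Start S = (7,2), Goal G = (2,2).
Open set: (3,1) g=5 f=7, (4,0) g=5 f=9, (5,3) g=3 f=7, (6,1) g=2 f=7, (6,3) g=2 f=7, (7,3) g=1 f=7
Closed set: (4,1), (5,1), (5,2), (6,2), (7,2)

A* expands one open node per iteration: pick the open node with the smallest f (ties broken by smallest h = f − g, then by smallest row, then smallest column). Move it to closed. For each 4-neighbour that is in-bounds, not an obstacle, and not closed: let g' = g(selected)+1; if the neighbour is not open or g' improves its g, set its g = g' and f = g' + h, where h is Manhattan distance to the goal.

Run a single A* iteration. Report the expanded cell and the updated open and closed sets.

expanded=(3,1); open=[(3,0) g=6 f=9, (3,2) g=6 f=7, (4,0) g=5 f=9, (5,3) g=3 f=7, (6,1) g=2 f=7, (6,3) g=2 f=7, (7,3) g=1 f=7]; closed=[(3,1), (4,1), (5,1), (5,2), (6,2), (7,2)]

step 1: expand (3,1) (f=7, h=2) → closed; open now [(3,0) g=6 f=9, (3,2) g=6 f=7, (4,0) g=5 f=9, (5,3) g=3 f=7, (6,1) g=2 f=7, (6,3) g=2 f=7, (7,3) g=1 f=7]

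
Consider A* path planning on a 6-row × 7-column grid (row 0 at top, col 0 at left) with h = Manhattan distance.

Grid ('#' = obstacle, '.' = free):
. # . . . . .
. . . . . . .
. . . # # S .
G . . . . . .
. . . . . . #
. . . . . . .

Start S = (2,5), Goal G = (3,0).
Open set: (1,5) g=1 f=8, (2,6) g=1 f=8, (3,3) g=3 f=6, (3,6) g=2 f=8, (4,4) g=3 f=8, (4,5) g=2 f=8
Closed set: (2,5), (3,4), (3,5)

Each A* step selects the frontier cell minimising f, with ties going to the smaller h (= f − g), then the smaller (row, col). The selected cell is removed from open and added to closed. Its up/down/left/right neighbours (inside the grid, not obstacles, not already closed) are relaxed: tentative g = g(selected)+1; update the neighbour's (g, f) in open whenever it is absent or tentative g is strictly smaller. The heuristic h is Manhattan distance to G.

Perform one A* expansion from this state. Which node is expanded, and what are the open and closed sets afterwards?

step 1: expand (3,3) (f=6, h=3) → closed; open now [(1,5) g=1 f=8, (2,6) g=1 f=8, (3,2) g=4 f=6, (3,6) g=2 f=8, (4,3) g=4 f=8, (4,4) g=3 f=8, (4,5) g=2 f=8]

expanded=(3,3); open=[(1,5) g=1 f=8, (2,6) g=1 f=8, (3,2) g=4 f=6, (3,6) g=2 f=8, (4,3) g=4 f=8, (4,4) g=3 f=8, (4,5) g=2 f=8]; closed=[(2,5), (3,3), (3,4), (3,5)]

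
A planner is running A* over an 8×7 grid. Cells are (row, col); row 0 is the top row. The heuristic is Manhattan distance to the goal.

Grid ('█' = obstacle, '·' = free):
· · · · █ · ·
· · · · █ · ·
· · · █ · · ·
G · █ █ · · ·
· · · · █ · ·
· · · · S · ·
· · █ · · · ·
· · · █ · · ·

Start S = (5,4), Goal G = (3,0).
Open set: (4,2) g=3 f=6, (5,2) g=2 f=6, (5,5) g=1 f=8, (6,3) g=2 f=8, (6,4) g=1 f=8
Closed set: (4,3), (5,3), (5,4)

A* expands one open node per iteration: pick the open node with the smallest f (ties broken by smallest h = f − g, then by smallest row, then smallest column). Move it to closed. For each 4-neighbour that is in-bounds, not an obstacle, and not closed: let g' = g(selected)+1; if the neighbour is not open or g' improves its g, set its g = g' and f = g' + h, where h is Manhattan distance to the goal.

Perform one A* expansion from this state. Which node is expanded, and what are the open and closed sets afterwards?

step 1: expand (4,2) (f=6, h=3) → closed; open now [(4,1) g=4 f=6, (5,2) g=2 f=6, (5,5) g=1 f=8, (6,3) g=2 f=8, (6,4) g=1 f=8]

expanded=(4,2); open=[(4,1) g=4 f=6, (5,2) g=2 f=6, (5,5) g=1 f=8, (6,3) g=2 f=8, (6,4) g=1 f=8]; closed=[(4,2), (4,3), (5,3), (5,4)]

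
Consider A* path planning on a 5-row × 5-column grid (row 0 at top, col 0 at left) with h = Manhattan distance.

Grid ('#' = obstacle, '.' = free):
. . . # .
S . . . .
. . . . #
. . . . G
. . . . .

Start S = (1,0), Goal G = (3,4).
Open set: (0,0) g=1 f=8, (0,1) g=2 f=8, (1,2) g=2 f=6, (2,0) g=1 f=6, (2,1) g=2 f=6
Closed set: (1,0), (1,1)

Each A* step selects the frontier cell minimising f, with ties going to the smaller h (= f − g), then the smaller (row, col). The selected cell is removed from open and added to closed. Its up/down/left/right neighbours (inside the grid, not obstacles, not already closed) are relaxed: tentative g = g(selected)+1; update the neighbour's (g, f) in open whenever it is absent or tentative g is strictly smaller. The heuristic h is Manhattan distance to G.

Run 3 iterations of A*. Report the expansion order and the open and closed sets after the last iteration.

step 1: expand (1,2) (f=6, h=4) → closed; open now [(0,0) g=1 f=8, (0,1) g=2 f=8, (0,2) g=3 f=8, (1,3) g=3 f=6, (2,0) g=1 f=6, (2,1) g=2 f=6, (2,2) g=3 f=6]
step 2: expand (1,3) (f=6, h=3) → closed; open now [(0,0) g=1 f=8, (0,1) g=2 f=8, (0,2) g=3 f=8, (1,4) g=4 f=6, (2,0) g=1 f=6, (2,1) g=2 f=6, (2,2) g=3 f=6, (2,3) g=4 f=6]
step 3: expand (1,4) (f=6, h=2) → closed; open now [(0,0) g=1 f=8, (0,1) g=2 f=8, (0,2) g=3 f=8, (0,4) g=5 f=8, (2,0) g=1 f=6, (2,1) g=2 f=6, (2,2) g=3 f=6, (2,3) g=4 f=6]

order=[(1,2) → (1,3) → (1,4)]; open=[(0,0) g=1 f=8, (0,1) g=2 f=8, (0,2) g=3 f=8, (0,4) g=5 f=8, (2,0) g=1 f=6, (2,1) g=2 f=6, (2,2) g=3 f=6, (2,3) g=4 f=6]; closed=[(1,0), (1,1), (1,2), (1,3), (1,4)]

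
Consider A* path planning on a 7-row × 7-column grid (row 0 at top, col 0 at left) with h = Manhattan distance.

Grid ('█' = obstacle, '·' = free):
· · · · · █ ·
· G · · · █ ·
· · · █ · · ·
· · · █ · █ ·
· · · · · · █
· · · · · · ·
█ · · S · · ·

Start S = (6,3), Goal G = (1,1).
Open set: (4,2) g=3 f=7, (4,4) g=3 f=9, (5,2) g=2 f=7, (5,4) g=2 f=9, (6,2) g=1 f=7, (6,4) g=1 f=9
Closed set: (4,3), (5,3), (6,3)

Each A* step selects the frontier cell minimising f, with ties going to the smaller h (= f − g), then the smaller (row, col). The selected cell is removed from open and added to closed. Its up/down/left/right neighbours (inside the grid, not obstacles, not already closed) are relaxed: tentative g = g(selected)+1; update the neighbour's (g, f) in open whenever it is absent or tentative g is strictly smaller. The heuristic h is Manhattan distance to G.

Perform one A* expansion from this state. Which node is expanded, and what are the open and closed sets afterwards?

step 1: expand (4,2) (f=7, h=4) → closed; open now [(3,2) g=4 f=7, (4,1) g=4 f=7, (4,4) g=3 f=9, (5,2) g=2 f=7, (5,4) g=2 f=9, (6,2) g=1 f=7, (6,4) g=1 f=9]

expanded=(4,2); open=[(3,2) g=4 f=7, (4,1) g=4 f=7, (4,4) g=3 f=9, (5,2) g=2 f=7, (5,4) g=2 f=9, (6,2) g=1 f=7, (6,4) g=1 f=9]; closed=[(4,2), (4,3), (5,3), (6,3)]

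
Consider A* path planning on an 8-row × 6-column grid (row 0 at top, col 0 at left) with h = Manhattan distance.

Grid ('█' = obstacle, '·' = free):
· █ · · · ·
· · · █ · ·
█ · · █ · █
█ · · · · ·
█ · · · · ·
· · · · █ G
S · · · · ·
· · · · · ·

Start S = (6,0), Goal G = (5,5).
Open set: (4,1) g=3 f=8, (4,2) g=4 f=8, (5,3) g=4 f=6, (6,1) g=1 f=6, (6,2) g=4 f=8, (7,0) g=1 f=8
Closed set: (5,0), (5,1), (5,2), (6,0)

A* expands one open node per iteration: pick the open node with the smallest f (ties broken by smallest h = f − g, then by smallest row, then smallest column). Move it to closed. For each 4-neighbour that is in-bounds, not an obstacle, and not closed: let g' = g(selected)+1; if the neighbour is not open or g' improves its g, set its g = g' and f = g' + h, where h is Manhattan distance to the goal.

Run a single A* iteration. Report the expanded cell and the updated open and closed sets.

step 1: expand (5,3) (f=6, h=2) → closed; open now [(4,1) g=3 f=8, (4,2) g=4 f=8, (4,3) g=5 f=8, (6,1) g=1 f=6, (6,2) g=4 f=8, (6,3) g=5 f=8, (7,0) g=1 f=8]

expanded=(5,3); open=[(4,1) g=3 f=8, (4,2) g=4 f=8, (4,3) g=5 f=8, (6,1) g=1 f=6, (6,2) g=4 f=8, (6,3) g=5 f=8, (7,0) g=1 f=8]; closed=[(5,0), (5,1), (5,2), (5,3), (6,0)]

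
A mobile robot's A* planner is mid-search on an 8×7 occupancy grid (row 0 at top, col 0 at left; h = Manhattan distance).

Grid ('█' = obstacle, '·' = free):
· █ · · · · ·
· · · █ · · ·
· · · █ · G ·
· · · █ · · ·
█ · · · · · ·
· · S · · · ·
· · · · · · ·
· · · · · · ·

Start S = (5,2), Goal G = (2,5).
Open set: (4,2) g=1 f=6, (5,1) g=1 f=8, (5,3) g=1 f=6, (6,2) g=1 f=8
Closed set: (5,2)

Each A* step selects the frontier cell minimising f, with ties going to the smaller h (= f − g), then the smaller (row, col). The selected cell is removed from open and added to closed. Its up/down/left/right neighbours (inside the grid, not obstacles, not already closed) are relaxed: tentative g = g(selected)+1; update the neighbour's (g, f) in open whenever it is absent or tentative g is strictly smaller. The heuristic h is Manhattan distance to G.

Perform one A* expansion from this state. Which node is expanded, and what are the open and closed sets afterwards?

expanded=(4,2); open=[(3,2) g=2 f=6, (4,1) g=2 f=8, (4,3) g=2 f=6, (5,1) g=1 f=8, (5,3) g=1 f=6, (6,2) g=1 f=8]; closed=[(4,2), (5,2)]

step 1: expand (4,2) (f=6, h=5) → closed; open now [(3,2) g=2 f=6, (4,1) g=2 f=8, (4,3) g=2 f=6, (5,1) g=1 f=8, (5,3) g=1 f=6, (6,2) g=1 f=8]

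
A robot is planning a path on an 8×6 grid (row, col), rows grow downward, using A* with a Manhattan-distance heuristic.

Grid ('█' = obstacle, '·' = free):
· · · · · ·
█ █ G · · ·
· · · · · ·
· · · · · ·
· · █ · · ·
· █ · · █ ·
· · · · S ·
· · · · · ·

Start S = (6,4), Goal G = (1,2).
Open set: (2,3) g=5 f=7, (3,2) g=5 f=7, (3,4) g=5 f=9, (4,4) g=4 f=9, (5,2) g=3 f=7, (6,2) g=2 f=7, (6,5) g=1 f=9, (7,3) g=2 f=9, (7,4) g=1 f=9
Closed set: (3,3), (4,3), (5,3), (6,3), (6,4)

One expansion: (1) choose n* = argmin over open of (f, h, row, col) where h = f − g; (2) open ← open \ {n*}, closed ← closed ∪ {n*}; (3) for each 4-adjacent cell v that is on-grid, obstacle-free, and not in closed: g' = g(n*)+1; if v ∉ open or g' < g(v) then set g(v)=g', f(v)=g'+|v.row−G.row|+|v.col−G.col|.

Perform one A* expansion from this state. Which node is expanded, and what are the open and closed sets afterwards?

expanded=(2,3); open=[(1,3) g=6 f=7, (2,2) g=6 f=7, (2,4) g=6 f=9, (3,2) g=5 f=7, (3,4) g=5 f=9, (4,4) g=4 f=9, (5,2) g=3 f=7, (6,2) g=2 f=7, (6,5) g=1 f=9, (7,3) g=2 f=9, (7,4) g=1 f=9]; closed=[(2,3), (3,3), (4,3), (5,3), (6,3), (6,4)]

step 1: expand (2,3) (f=7, h=2) → closed; open now [(1,3) g=6 f=7, (2,2) g=6 f=7, (2,4) g=6 f=9, (3,2) g=5 f=7, (3,4) g=5 f=9, (4,4) g=4 f=9, (5,2) g=3 f=7, (6,2) g=2 f=7, (6,5) g=1 f=9, (7,3) g=2 f=9, (7,4) g=1 f=9]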